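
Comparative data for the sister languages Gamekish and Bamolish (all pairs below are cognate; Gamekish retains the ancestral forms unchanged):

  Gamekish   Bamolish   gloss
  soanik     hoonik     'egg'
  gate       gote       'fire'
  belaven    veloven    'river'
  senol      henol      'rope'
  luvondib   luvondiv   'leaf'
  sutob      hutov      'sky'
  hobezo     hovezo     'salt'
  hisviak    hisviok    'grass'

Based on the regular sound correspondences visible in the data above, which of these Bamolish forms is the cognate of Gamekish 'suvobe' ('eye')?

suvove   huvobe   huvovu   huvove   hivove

sutob ~ hutov — Gamekish s corresponds to Bamolish h word-initially before a back vowel.
hobezo ~ hovezo — Gamekish b corresponds to Bamolish v between vowels (before a front vowel).
Applying these to Gamekish 'suvobe':
  suvobe → huvobe   (s→h word-initially before a back vowel)
  huvobe → huvove   (b→v between vowels (before a front vowel))
So the Bamolish cognate is 'huvove'.

huvove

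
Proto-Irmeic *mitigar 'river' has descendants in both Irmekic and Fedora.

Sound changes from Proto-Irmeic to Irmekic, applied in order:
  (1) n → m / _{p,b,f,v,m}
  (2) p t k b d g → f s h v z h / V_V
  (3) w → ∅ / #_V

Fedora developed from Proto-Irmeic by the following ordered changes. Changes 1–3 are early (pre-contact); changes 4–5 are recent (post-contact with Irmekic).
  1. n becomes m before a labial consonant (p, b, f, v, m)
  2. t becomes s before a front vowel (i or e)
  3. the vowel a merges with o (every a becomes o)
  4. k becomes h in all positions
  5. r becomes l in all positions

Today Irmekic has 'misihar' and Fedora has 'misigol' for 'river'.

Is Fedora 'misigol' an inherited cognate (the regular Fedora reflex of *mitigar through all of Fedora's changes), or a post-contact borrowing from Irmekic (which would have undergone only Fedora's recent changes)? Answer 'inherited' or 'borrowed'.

inherited

If inherited, *mitigar would pass through all of Fedora's changes:
Fedora: *mitigar > misigar > misigor > misigol  (by palatalisation, vowel merger, unconditioned shift)
If borrowed from Irmekic 'misihar' after the early changes, it would undergo only the recent ones:
  rule 4 (unconditioned shift): no change (misihar)
  rule 5 (unconditioned shift): misihar → misihal
  ⇒ as a loan: misihal
Fedora 'misigol' matches the inherited outcome exactly, so it is an inherited cognate, not a loan.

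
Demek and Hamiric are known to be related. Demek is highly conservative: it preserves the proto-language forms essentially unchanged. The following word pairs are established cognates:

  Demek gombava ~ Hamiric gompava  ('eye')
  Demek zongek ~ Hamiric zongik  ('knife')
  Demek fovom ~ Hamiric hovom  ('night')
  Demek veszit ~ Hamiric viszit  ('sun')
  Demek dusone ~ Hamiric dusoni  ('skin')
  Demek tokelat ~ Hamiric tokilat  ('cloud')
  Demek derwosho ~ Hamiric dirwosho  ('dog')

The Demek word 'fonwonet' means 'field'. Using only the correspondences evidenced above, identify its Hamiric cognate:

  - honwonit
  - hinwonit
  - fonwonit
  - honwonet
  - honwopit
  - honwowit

fovom ~ hovom — Demek f corresponds to Hamiric h word-initially before a back vowel.
zongek ~ zongik, veszit ~ viszit — Demek e corresponds to Hamiric i after a consonant, before a consonant other than r, m, n, p, b, f, v.
Applying these to Demek 'fonwonet':
  fonwonet → honwonet   (f→h word-initially before a back vowel)
  honwonet → honwonit   (e→i after a consonant, before a consonant other than r, m, n, p, b, f, v)
So the Hamiric cognate is 'honwonit'.

honwonit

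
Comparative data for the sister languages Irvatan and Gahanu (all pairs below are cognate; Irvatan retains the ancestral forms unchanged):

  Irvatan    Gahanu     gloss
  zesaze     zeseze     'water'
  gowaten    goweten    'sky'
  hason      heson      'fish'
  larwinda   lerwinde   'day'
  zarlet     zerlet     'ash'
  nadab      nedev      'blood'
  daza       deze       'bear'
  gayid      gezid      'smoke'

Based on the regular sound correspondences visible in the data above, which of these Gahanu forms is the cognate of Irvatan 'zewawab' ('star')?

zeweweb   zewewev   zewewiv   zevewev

zewewev

zesaze ~ zeseze, gowaten ~ goweten — Irvatan a corresponds to Gahanu e after a consonant, before a consonant other than r, m, n, p, b, f, v.
nadab ~ nedev — Irvatan a corresponds to Gahanu e after a consonant, before a labial obstruent.
nadab ~ nedev — Irvatan b corresponds to Gahanu v word-finally.
Applying these to Irvatan 'zewawab':
  zewawab → zewewab   (a→e after a consonant, before a consonant other than r, m, n, p, b, f, v)
  zewewab → zeweweb   (a→e after a consonant, before a labial obstruent)
  zeweweb → zewewev   (b→v word-finally)
So the Gahanu cognate is 'zewewev'.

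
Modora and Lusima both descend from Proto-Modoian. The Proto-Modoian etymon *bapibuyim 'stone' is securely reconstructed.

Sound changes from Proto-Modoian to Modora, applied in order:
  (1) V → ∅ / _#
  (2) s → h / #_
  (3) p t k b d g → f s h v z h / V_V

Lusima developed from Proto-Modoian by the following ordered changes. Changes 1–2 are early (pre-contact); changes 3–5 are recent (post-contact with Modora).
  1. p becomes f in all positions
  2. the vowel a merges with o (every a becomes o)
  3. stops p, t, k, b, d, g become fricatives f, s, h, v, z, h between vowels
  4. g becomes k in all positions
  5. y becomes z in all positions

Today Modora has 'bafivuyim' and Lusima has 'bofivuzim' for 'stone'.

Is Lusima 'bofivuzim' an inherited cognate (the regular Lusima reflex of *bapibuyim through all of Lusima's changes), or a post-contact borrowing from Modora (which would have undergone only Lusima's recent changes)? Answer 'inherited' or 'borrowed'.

If inherited, *bapibuyim would pass through all of Lusima's changes:
Lusima: *bapibuyim > bafibuyim > bofibuyim > bofivuyim > bofivuzim  (by unconditioned shift, vowel merger, intervocalic lenition, unconditioned shift)
If borrowed from Modora 'bafivuyim' after the early changes, it would undergo only the recent ones:
  rule 3 (intervocalic lenition): no change (bafivuyim)
  rule 4 (unconditioned shift): no change (bafivuyim)
  rule 5 (unconditioned shift): bafivuyim → bafivuzim
  ⇒ as a loan: bafivuzim
Lusima 'bofivuzim' matches the inherited outcome exactly, so it is an inherited cognate, not a loan.

inherited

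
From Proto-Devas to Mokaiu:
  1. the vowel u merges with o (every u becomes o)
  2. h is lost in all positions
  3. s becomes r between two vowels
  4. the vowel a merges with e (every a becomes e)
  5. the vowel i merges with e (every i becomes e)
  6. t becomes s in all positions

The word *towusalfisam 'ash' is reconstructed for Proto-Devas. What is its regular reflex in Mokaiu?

Mokaiu: *towusalfisam
  towusalfisam → towosalfisam   [vowel merger]
  towosalfisam (rule 2 does not apply)
  towosalfisam → toworalfiram   [rhotacism]
  toworalfiram → toworelfirem   [vowel merger]
  toworelfirem → toworelferem   [vowel merger]
  toworelferem → soworelferem   [unconditioned shift]
  giving Mokaiu soworelferem.

soworelferem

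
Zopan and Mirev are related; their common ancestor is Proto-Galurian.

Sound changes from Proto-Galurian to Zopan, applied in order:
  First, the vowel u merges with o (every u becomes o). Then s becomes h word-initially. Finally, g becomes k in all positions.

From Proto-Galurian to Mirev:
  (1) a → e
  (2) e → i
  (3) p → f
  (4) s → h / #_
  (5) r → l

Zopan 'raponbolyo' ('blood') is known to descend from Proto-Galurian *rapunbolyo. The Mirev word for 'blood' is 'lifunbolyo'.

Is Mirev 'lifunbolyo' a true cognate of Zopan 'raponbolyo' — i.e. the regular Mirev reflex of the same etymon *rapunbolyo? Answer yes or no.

Derive the expected Mirev reflex of *rapunbolyo:
Mirev: *rapunbolyo > repunbolyo > ripunbolyo > rifunbolyo > lifunbolyo  (by vowel merger, vowel merger, unconditioned shift, unconditioned shift)
Mirev 'lifunbolyo' matches the regular reflex exactly, so the pair is cognate.

yes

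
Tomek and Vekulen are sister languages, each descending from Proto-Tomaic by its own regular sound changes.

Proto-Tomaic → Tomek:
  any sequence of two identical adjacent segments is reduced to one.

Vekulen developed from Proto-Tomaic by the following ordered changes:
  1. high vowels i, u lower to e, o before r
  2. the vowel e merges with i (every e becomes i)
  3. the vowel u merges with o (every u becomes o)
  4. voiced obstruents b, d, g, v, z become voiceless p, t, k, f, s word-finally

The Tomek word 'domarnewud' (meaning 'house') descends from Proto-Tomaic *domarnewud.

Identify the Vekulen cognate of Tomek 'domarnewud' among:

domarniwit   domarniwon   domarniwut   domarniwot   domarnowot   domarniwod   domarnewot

Vekulen: start from *domarnewud.
  rule 1: no change — domarnewud
  rule 2 (vowel merger): domarnewud → domarniwud
  rule 3 (vowel merger): domarniwud → domarniwod
  rule 4 (final devoicing): domarniwod → domarniwot
  ⇒ Vekulen domarniwot

domarniwot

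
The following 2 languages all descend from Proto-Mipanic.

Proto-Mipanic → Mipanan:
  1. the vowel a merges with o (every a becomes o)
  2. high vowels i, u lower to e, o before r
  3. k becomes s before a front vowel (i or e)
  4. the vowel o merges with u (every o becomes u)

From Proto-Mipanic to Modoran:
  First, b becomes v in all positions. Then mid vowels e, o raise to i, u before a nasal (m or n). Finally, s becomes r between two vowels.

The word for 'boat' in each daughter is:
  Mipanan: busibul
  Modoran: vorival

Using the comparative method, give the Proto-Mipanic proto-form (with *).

Position 2: Mipanan has u, Modoran has o. Modoran preserves o here (none of its changes turn any other segment into o), so the proto-segment is *o.
Position 1: Mipanan has b, Modoran has v. Mipanan preserves b here (none of its changes turn any other segment into b), so the proto-segment is *b.
Position 6: Mipanan has u, Modoran has a. Modoran preserves a here (none of its changes turn any other segment into a), so the proto-segment is *a.
Continuing position by position gives *bosibal; check it forward:
Mipanan: *bosibal
  bosibal → bosibol   [vowel merger]
  bosibol (rule 2 does not apply)
  bosibol (rule 3 does not apply)
  bosibol → busibul   [vowel merger]
  giving Mipanan busibul.
Modoran: *bosibal
  bosibal → vosival   [unconditioned shift]
  vosival (rule 2 does not apply)
  vosival → vorival   [rhotacism]
  giving Modoran vorival.
Only *bosibal yields all of Mipanan busibul, Modoran vorival.

*bosibal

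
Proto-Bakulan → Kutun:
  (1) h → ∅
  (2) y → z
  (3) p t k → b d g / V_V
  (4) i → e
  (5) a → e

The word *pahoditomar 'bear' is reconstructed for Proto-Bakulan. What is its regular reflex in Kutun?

peodedomer

Kutun: start from *pahoditomar.
  rule 1 (h-loss): pahoditomar → paoditomar
  rule 2: no change — paoditomar
  rule 3 (intervocalic voicing): paoditomar → paodidomar
  rule 4 (vowel merger): paodidomar → paodedomar
  rule 5 (vowel merger): paodedomar → peodedomer
  ⇒ Kutun peodedomer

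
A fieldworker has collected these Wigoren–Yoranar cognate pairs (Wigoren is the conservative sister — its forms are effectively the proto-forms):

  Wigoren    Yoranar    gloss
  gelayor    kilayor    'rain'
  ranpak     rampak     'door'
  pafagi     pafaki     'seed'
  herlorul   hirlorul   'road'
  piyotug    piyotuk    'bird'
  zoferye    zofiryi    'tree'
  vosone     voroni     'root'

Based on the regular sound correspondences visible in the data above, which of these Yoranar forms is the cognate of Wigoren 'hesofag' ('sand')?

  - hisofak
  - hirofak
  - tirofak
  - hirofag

hirofak

gelayor ~ kilayor — Wigoren e corresponds to Yoranar i after a consonant, before a consonant other than r, m, n, p, b, f, v.
vosone ~ voroni — Wigoren s corresponds to Yoranar r between vowels (before a back vowel).
piyotug ~ piyotuk — Wigoren g corresponds to Yoranar k word-finally.
Applying these to Wigoren 'hesofag':
  hesofag → hisofag   (e→i after a consonant, before a consonant other than r, m, n, p, b, f, v)
  hisofag → hirofag   (s→r between vowels (before a back vowel))
  hirofag → hirofak   (g→k word-finally)
So the Yoranar cognate is 'hirofak'.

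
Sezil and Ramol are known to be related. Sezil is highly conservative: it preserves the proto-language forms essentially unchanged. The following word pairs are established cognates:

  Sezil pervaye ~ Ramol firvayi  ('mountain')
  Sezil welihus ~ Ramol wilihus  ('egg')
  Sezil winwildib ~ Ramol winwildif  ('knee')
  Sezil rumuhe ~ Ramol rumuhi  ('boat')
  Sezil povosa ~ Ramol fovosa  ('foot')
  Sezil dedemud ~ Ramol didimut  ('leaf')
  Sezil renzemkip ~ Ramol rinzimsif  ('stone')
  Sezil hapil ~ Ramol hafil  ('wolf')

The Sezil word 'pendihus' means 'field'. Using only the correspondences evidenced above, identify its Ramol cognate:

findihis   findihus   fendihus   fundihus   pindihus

pervaye ~ firvayi — Sezil p corresponds to Ramol f word-initially before a front vowel.
renzemkip ~ rinzimsif — Sezil e corresponds to Ramol i after a consonant, before a nasal.
Applying these to Sezil 'pendihus':
  pendihus → fendihus   (p→f word-initially before a front vowel)
  fendihus → findihus   (e→i after a consonant, before a nasal)
So the Ramol cognate is 'findihus'.

findihus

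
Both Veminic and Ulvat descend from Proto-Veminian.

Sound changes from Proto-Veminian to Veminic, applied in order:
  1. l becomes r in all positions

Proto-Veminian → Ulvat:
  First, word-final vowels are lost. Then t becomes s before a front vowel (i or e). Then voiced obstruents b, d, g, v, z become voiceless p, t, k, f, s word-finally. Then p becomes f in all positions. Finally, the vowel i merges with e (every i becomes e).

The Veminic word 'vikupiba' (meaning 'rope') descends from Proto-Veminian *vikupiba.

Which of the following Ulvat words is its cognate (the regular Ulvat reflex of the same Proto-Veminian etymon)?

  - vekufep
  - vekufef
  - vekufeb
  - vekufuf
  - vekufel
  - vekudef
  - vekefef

vekufef

Ulvat: *vikupiba
  vikupiba → vikupib   [apocope]
  vikupib (rule 2 does not apply)
  vikupib → vikupip   [final devoicing]
  vikupip → vikufif   [unconditioned shift]
  vikufif → vekufef   [vowel merger]
  giving Ulvat vekufef.
The other candidates each miss or misapply at least one Ulvat change.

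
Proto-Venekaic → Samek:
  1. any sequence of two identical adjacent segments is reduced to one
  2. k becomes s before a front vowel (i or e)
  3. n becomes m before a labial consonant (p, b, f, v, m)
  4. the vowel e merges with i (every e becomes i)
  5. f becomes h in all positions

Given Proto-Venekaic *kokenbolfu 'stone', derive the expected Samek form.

Samek: *kokenbolfu
  kokenbolfu (rule 1 does not apply)
  kokenbolfu → kosenbolfu   [palatalisation]
  kosenbolfu → kosembolfu   [nasal place assimilation]
  kosembolfu → kosimbolfu   [vowel merger]
  kosimbolfu → kosimbolhu   [unconditioned shift]
  giving Samek kosimbolhu.

kosimbolhu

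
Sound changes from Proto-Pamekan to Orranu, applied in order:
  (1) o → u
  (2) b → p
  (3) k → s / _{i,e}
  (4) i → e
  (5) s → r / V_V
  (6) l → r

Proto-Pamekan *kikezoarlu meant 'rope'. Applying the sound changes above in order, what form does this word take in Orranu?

Orranu: *kikezoarlu
  kikezoarlu → kikezuarlu   [vowel merger]
  kikezuarlu (rule 2 does not apply)
  kikezuarlu → sisezuarlu   [palatalisation]
  sisezuarlu → sesezuarlu   [vowel merger]
  sesezuarlu → serezuarlu   [rhotacism]
  serezuarlu → serezuarru   [unconditioned shift]
  giving Orranu serezuarru.

serezuarru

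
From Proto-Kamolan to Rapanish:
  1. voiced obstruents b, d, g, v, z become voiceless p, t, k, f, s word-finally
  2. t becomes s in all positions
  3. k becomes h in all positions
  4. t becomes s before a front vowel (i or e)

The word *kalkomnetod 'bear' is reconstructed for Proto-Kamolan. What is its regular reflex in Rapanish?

halhomnesos

Rapanish: start from *kalkomnetod.
  rule 1 (final devoicing): kalkomnetod → kalkomnetot
  rule 2 (unconditioned shift): kalkomnetot → kalkomnesos
  rule 3 (unconditioned shift): kalkomnesos → halhomnesos
  rule 4: no change — halhomnesos
  ⇒ Rapanish halhomnesos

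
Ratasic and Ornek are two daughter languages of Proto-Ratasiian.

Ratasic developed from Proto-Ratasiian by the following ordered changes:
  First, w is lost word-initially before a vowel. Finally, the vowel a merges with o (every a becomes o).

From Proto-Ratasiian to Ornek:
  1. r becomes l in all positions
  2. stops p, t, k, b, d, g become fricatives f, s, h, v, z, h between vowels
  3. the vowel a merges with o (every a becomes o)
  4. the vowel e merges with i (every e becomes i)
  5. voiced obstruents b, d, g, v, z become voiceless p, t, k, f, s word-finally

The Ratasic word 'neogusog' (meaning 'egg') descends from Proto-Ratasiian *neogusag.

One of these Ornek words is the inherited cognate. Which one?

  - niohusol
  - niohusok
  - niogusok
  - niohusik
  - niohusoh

niohusok

Ornek: *neogusag > neohusag > neohusog > niohusog > niohusok  (by intervocalic lenition, vowel merger, vowel merger, final devoicing)
Among the options, 'niohusok' alone shows every Ornek change applied in order.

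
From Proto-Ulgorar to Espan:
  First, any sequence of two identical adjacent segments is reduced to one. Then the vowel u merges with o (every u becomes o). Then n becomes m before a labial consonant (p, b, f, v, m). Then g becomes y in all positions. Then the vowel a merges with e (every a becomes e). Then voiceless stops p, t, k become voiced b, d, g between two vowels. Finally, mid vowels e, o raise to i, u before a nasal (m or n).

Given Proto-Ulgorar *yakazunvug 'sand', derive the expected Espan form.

yegezumvoy

Espan: *yakazunvug > yakazonvog > yakazomvog > yakazomvoy > yekezomvoy > yegezomvoy > yegezumvoy  (by vowel merger, nasal place assimilation, unconditioned shift, vowel merger, intervocalic voicing, pre-nasal raising)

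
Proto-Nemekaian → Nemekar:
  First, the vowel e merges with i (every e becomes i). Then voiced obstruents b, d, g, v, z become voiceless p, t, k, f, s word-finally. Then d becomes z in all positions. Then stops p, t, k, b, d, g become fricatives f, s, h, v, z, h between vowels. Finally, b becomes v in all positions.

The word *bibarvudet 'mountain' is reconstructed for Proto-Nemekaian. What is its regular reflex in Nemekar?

vivarvuzit

Nemekar: *bibarvudet
  bibarvudet → bibarvudit   [vowel merger]
  bibarvudit (rule 2 does not apply)
  bibarvudit → bibarvuzit   [unconditioned shift]
  bibarvuzit → bivarvuzit   [intervocalic lenition]
  bivarvuzit → vivarvuzit   [unconditioned shift]
  giving Nemekar vivarvuzit.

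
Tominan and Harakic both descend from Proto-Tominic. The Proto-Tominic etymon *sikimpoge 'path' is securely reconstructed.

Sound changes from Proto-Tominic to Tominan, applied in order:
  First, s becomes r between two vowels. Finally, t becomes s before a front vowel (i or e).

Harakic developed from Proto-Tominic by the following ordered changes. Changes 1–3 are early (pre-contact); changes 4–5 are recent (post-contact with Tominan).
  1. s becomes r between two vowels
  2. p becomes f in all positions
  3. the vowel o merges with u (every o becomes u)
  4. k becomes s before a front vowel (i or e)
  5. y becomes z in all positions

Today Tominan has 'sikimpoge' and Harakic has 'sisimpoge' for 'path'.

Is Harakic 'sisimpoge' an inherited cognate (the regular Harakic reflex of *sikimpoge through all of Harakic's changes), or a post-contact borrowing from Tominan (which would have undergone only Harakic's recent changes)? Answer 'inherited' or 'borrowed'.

borrowed

If inherited, *sikimpoge would pass through all of Harakic's changes:
Harakic: start from *sikimpoge.
  rule 1: no change — sikimpoge
  rule 2 (unconditioned shift): sikimpoge → sikimfoge
  rule 3 (vowel merger): sikimfoge → sikimfuge
  rule 4 (palatalisation): sikimfuge → sisimfuge
  rule 5: no change — sisimfuge
  ⇒ Harakic sisimfuge
If borrowed from Tominan 'sikimpoge' after the early changes, it would undergo only the recent ones:
  rule 4 (palatalisation): sikimpoge → sisimpoge
  rule 5 (unconditioned shift): no change (sisimpoge)
  ⇒ as a loan: sisimpoge
Harakic 'sisimpoge' matches the loan outcome 'sisimpoge', not the inherited 'sisimfuge' — it skipped the early Harakic changes, so it was borrowed from Tominan.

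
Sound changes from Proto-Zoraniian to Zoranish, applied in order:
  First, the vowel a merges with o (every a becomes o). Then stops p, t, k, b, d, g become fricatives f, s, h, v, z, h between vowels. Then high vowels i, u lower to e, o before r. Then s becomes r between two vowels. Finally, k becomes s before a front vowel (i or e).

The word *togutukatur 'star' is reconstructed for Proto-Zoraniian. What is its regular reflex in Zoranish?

tohuruhoror

Zoranish: *togutukatur > togutukotur > tohusuhosur > tohusuhosor > tohuruhoror  (by vowel merger, intervocalic lenition, pre-rhotic lowering, rhotacism)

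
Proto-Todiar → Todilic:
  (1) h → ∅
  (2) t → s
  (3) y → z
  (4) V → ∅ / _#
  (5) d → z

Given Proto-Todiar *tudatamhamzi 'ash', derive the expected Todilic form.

Todilic: *tudatamhamzi
  tudatamhamzi → tudatamamzi   [h-loss]
  tudatamamzi → sudasamamzi   [unconditioned shift]
  sudasamamzi (rule 3 does not apply)
  sudasamamzi → sudasamamz   [apocope]
  sudasamamz → suzasamamz   [unconditioned shift]
  giving Todilic suzasamamz.

suzasamamz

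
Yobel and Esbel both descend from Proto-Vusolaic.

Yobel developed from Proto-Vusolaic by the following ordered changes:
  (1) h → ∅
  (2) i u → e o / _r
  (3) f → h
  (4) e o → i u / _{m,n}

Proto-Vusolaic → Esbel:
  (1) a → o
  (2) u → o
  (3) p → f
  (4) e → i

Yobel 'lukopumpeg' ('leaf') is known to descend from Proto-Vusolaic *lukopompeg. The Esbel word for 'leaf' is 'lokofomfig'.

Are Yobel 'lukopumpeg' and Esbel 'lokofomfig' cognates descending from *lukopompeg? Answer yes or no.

yes

Derive the expected Esbel reflex of *lukopompeg:
Esbel: *lukopompeg > lokopompeg > lokofomfeg > lokofomfig  (by vowel merger, unconditioned shift, vowel merger)
Esbel 'lokofomfig' matches the regular reflex exactly, so the pair is cognate.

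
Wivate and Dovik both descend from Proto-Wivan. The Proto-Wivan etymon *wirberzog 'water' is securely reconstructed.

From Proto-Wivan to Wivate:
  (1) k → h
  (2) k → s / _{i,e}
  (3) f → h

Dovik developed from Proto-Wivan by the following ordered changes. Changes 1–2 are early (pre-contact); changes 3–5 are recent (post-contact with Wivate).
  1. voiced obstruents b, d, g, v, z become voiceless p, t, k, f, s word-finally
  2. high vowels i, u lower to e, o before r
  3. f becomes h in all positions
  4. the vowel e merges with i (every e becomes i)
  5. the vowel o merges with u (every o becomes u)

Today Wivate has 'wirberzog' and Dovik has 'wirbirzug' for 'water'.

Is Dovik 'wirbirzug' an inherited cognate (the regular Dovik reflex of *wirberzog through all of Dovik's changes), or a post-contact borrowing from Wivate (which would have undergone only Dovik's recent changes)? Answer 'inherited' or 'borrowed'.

If inherited, *wirberzog would pass through all of Dovik's changes:
Dovik: *wirberzog
  wirberzog → wirberzok   [final devoicing]
  wirberzok → werberzok   [pre-rhotic lowering]
  werberzok (rule 3 does not apply)
  werberzok → wirbirzok   [vowel merger]
  wirbirzok → wirbirzuk   [vowel merger]
  giving Dovik wirbirzuk.
If borrowed from Wivate 'wirberzog' after the early changes, it would undergo only the recent ones:
  rule 3 (unconditioned shift): no change (wirberzog)
  rule 4 (vowel merger): wirberzog → wirbirzog
  rule 5 (vowel merger): wirbirzog → wirbirzug
  ⇒ as a loan: wirbirzug
Dovik 'wirbirzug' matches the loan outcome 'wirbirzug', not the inherited 'wirbirzuk' — it skipped the early Dovik changes, so it was borrowed from Wivate.

borrowed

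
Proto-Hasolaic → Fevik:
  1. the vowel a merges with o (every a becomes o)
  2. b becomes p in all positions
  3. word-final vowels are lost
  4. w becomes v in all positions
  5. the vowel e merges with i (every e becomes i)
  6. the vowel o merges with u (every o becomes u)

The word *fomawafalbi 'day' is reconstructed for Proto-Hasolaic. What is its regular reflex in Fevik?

Fevik: *fomawafalbi > fomowofolbi > fomowofolpi > fomowofolp > fomovofolp > fumuvufulp  (by vowel merger, unconditioned shift, apocope, unconditioned shift, vowel merger)

fumuvufulp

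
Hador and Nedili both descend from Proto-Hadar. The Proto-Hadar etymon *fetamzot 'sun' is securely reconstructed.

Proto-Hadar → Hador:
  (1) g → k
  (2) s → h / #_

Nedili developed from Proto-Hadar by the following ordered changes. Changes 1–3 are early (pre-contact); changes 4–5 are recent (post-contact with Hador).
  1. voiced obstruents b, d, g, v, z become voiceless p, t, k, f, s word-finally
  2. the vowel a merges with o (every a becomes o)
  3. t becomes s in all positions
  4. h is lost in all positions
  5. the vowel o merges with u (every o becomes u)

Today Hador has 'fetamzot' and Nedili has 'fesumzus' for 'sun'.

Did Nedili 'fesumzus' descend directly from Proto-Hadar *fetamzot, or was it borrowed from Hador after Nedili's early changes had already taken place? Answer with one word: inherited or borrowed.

inherited

If inherited, *fetamzot would pass through all of Nedili's changes:
Nedili: start from *fetamzot.
  rule 1: no change — fetamzot
  rule 2 (vowel merger): fetamzot → fetomzot
  rule 3 (unconditioned shift): fetomzot → fesomzos
  rule 4: no change — fesomzos
  rule 5 (vowel merger): fesomzos → fesumzus
  ⇒ Nedili fesumzus
If borrowed from Hador 'fetamzot' after the early changes, it would undergo only the recent ones:
  rule 4 (h-loss): no change (fetamzot)
  rule 5 (vowel merger): fetamzot → fetamzut
  ⇒ as a loan: fetamzut
Nedili 'fesumzus' matches the inherited outcome exactly, so it is an inherited cognate, not a loan.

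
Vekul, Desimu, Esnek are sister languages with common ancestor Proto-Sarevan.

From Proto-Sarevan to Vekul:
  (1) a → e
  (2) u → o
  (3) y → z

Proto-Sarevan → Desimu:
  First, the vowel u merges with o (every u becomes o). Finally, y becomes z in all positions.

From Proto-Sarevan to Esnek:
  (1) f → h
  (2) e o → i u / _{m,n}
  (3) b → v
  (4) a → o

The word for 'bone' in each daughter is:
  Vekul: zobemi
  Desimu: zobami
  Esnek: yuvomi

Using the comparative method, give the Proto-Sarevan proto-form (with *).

*yubami

Position 3: Vekul has b, Desimu has b, Esnek has v. Vekul preserves b here (none of its changes turn any other segment into b), so the proto-segment is *b.
Position 2: Vekul has o, Desimu has o, Esnek has u. Taking the neighbouring segments as reconstructed: Vekul o could go back to *o or *u; Desimu o could go back to *o or *u; Esnek u can only go back to *u — the one source consistent with every daughter is *u.
Continuing position by position gives *yubami; check it forward:
Vekul: start from *yubami.
  rule 1 (vowel merger): yubami → yubemi
  rule 2 (vowel merger): yubemi → yobemi
  rule 3 (unconditioned shift): yobemi → zobemi
  ⇒ Vekul zobemi
Desimu: *yubami > yobami > zobami  (by vowel merger, unconditioned shift)
Esnek: start from *yubami.
  rule 1: no change — yubami
  rule 2: no change — yubami
  rule 3 (unconditioned shift): yubami → yuvami
  rule 4 (vowel merger): yuvami → yuvomi
  ⇒ Esnek yuvomi
Only *yubami yields all of Vekul zobemi, Desimu zobami, Esnek yuvomi.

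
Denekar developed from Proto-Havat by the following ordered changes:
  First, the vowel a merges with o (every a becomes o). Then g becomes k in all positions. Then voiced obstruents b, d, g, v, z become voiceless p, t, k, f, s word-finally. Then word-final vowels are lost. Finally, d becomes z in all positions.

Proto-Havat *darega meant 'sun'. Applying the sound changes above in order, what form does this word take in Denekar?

zorek

Denekar: start from *darega.
  rule 1 (vowel merger): darega → dorego
  rule 2 (unconditioned shift): dorego → doreko
  rule 3: no change — doreko
  rule 4 (apocope): doreko → dorek
  rule 5 (unconditioned shift): dorek → zorek
  ⇒ Denekar zorek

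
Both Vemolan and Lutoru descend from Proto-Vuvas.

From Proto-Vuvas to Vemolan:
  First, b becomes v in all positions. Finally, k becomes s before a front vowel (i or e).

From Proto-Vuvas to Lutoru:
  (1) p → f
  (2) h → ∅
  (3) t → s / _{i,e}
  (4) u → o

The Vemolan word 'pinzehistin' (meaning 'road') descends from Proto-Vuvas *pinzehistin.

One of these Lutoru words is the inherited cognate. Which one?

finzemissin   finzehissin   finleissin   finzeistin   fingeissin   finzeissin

finzeissin

Lutoru: *pinzehistin > finzehistin > finzeistin > finzeissin  (by unconditioned shift, h-loss, palatalisation)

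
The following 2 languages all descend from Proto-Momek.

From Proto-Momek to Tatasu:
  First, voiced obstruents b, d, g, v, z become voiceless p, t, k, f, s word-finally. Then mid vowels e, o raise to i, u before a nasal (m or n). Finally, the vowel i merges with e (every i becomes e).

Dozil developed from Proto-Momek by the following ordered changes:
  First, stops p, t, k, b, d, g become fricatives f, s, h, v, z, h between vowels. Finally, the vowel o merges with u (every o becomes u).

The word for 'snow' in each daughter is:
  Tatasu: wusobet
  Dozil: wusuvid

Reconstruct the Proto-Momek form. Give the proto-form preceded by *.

*wusobid

Position 5: Tatasu has b, Dozil has v. Tatasu preserves b here (none of its changes turn any other segment into b), so the proto-segment is *b.
Position 6: Tatasu has e, Dozil has i. Dozil preserves i here (none of its changes turn any other segment into i), so the proto-segment is *i.
This points to *wusobid. Verify forward in each daughter:
Tatasu: *wusobid > wusobit > wusobet  (by final devoicing, vowel merger)
Dozil: start from *wusobid.
  rule 1 (intervocalic lenition): wusobid → wusovid
  rule 2 (vowel merger): wusovid → wusuvid
  ⇒ Dozil wusuvid
Only *wusobid yields all of Tatasu wusobet, Dozil wusuvid.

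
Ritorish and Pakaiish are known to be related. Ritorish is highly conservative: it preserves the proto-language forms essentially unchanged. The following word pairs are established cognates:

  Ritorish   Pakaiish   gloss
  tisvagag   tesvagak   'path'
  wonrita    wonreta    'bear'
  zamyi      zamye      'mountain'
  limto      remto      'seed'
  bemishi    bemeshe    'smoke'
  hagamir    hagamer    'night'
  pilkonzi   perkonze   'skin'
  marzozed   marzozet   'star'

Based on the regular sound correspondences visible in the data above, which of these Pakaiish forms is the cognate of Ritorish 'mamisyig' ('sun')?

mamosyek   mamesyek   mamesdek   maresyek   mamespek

tisvagag ~ tesvagak, wonrita ~ wonreta — Ritorish i corresponds to Pakaiish e after a consonant, before a consonant other than r, m, n, p, b, f, v.
tisvagag ~ tesvagak — Ritorish g corresponds to Pakaiish k word-finally.
Applying these to Ritorish 'mamisyig':
  mamisyig → mamesyig   (i→e after a consonant, before a consonant other than r, m, n, p, b, f, v)
  mamesyig → mamesyeg   (i→e after a consonant, before a consonant other than r, m, n, p, b, f, v)
  mamesyeg → mamesyek   (g→k word-finally)
So the Pakaiish cognate is 'mamesyek'.

mamesyek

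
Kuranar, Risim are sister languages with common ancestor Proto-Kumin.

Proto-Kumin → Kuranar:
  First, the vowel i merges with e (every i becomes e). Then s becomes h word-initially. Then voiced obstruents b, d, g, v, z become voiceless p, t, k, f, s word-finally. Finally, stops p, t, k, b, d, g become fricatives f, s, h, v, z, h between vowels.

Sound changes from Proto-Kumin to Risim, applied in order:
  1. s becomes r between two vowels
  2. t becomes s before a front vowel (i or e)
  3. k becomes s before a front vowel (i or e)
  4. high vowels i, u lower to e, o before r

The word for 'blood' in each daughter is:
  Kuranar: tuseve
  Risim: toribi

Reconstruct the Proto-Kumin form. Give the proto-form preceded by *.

Position 5: Kuranar has v, Risim has b. Risim preserves b here (none of its changes turn any other segment into b), so the proto-segment is *b.
Position 2: Kuranar has u, Risim has o. Kuranar preserves u here (none of its changes turn any other segment into u), so the proto-segment is *u.
This points to *tusibi. Verify forward in each daughter:
Kuranar: start from *tusibi.
  rule 1 (vowel merger): tusibi → tusebe
  rule 2: no change — tusebe
  rule 3: no change — tusebe
  rule 4 (intervocalic lenition): tusebe → tuseve
  ⇒ Kuranar tuseve
Risim: start from *tusibi.
  rule 1 (rhotacism): tusibi → turibi
  rule 2: no change — turibi
  rule 3: no change — turibi
  rule 4 (pre-rhotic lowering): turibi → toribi
  ⇒ Risim toribi
No other proto-form is consistent with every reflex, so the reconstruction is *tusibi.

*tusibi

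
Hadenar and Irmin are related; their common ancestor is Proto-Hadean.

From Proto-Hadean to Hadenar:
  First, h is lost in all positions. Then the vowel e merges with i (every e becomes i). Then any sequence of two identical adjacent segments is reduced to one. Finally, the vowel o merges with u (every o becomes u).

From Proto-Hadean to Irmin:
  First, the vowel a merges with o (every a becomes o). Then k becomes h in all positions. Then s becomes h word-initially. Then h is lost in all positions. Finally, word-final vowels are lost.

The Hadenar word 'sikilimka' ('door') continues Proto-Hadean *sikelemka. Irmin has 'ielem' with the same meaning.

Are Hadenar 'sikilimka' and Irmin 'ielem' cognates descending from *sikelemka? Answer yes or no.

Derive the expected Irmin reflex of *sikelemka:
Irmin: *sikelemka > sikelemko > sihelemho > hihelemho > ielemo > ielem  (by vowel merger, unconditioned shift, debuccalisation, h-loss, apocope)
Irmin 'ielem' matches the regular reflex exactly, so the pair is cognate.

yes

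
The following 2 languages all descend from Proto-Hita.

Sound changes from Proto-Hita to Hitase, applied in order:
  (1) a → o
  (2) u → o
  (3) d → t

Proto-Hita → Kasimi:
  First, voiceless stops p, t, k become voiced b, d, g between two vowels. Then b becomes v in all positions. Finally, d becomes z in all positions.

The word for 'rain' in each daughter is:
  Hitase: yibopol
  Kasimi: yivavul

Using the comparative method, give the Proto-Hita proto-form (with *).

*yibapul

Position 3: Hitase has b, Kasimi has v. Hitase preserves b here (none of its changes turn any other segment into b), so the proto-segment is *b.
Position 6: Hitase has o, Kasimi has u. Kasimi preserves u here (none of its changes turn any other segment into u), so the proto-segment is *u.
Position 5: Hitase has p, Kasimi has v. Hitase preserves p here (none of its changes turn any other segment into p), so the proto-segment is *p.
This points to *yibapul. Verify forward in each daughter:
Hitase: start from *yibapul.
  rule 1 (vowel merger): yibapul → yibopul
  rule 2 (vowel merger): yibopul → yibopol
  rule 3: no change — yibopol
  ⇒ Hitase yibopol
Kasimi: *yibapul
  yibapul → yibabul   [intervocalic voicing]
  yibabul → yivavul   [unconditioned shift]
  yivavul (rule 3 does not apply)
  giving Kasimi yivavul.
*yibapul is the unique common source.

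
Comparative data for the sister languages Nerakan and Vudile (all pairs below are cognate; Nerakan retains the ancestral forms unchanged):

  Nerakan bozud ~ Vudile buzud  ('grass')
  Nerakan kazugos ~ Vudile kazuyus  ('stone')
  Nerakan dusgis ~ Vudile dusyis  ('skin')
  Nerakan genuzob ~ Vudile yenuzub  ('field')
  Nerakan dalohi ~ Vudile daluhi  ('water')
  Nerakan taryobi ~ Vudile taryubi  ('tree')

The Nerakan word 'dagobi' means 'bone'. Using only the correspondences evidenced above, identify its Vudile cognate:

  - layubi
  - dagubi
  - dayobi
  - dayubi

kazugos ~ kazuyus — Nerakan g corresponds to Vudile y between vowels (before a back vowel).
genuzob ~ yenuzub, taryobi ~ taryubi — Nerakan o corresponds to Vudile u after a consonant, before a labial obstruent.
Applying these to Nerakan 'dagobi':
  dagobi → dayobi   (g→y between vowels (before a back vowel))
  dayobi → dayubi   (o→u after a consonant, before a labial obstruent)
So the Vudile cognate is 'dayubi'.

dayubi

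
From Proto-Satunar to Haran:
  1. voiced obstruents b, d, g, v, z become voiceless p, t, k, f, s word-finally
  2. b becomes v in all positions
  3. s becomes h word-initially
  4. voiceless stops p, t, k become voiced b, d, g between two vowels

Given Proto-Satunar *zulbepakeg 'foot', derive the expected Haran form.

zulvebagek

Haran: *zulbepakeg
  zulbepakeg → zulbepakek   [final devoicing]
  zulbepakek → zulvepakek   [unconditioned shift]
  zulvepakek (rule 3 does not apply)
  zulvepakek → zulvebagek   [intervocalic voicing]
  giving Haran zulvebagek.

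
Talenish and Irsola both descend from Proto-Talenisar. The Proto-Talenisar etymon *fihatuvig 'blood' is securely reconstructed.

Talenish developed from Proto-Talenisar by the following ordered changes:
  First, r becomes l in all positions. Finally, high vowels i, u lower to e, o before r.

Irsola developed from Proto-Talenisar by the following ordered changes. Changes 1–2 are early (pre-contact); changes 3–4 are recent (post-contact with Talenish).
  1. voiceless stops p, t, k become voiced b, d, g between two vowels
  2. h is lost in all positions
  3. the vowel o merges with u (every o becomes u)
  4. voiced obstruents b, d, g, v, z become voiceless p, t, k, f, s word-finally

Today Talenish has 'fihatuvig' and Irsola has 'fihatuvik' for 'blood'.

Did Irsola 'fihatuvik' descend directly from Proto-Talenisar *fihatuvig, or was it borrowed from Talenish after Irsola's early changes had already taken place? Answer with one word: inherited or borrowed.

borrowed

If inherited, *fihatuvig would pass through all of Irsola's changes:
Irsola: start from *fihatuvig.
  rule 1 (intervocalic voicing): fihatuvig → fihaduvig
  rule 2 (h-loss): fihaduvig → fiaduvig
  rule 3: no change — fiaduvig
  rule 4 (final devoicing): fiaduvig → fiaduvik
  ⇒ Irsola fiaduvik
If borrowed from Talenish 'fihatuvig' after the early changes, it would undergo only the recent ones:
  rule 3 (vowel merger): no change (fihatuvig)
  rule 4 (final devoicing): fihatuvig → fihatuvik
  ⇒ as a loan: fihatuvik
Irsola 'fihatuvik' matches the loan outcome 'fihatuvik', not the inherited 'fiaduvik' — it skipped the early Irsola changes, so it was borrowed from Talenish.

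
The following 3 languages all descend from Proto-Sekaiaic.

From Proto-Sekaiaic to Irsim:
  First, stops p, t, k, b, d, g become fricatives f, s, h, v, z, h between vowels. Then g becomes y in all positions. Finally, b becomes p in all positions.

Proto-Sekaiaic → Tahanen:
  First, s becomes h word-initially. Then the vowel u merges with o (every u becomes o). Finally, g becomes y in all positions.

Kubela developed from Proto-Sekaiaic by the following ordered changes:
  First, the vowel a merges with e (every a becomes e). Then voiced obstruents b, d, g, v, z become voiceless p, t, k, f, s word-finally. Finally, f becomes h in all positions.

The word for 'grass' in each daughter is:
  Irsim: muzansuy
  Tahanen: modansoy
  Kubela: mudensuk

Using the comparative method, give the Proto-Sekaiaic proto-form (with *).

*mudansug

Position 7: Irsim has u, Tahanen has o, Kubela has u. Irsim preserves u here (none of its changes turn any other segment into u), so the proto-segment is *u.
Position 2: Irsim has u, Tahanen has o, Kubela has u. Irsim preserves u here (none of its changes turn any other segment into u), so the proto-segment is *u.
This points to *mudansug. Verify forward in each daughter:
Irsim: *mudansug > muzansug > muzansuy  (by intervocalic lenition, unconditioned shift)
Tahanen: start from *mudansug.
  rule 1: no change — mudansug
  rule 2 (vowel merger): mudansug → modansog
  rule 3 (unconditioned shift): modansog → modansoy
  ⇒ Tahanen modansoy
Kubela: start from *mudansug.
  rule 1 (vowel merger): mudansug → mudensug
  rule 2 (final devoicing): mudensug → mudensuk
  rule 3: no change — mudensuk
  ⇒ Kubela mudensuk
No other proto-form is consistent with every reflex, so the reconstruction is *mudansug.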